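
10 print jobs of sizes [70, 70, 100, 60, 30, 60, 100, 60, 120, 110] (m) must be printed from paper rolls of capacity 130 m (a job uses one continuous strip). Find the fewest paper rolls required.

Total = 120 + 110 + 100 + 100 + 70 + 70 + 60 + 60 + 60 + 30 = 780 m.
Lower bound: ⌈780/130⌉ = 6 paper rolls.
A packing using 7 paper rolls:
  roll 1: 120 = 120
  roll 2: 110 = 110
  roll 3: 100 + 30 = 130
  roll 4: 100 = 100
  roll 5: 70 + 60 = 130
  roll 6: 70 + 60 = 130
  roll 7: 60 = 60
No arrangement into 6 paper rolls stays within capacity, so 7 is optimal.

7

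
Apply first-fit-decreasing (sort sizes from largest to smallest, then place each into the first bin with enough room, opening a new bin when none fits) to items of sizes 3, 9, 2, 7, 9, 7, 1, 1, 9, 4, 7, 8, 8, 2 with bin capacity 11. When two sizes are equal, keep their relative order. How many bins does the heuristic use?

Sorted descending: 9, 9, 9, 8, 8, 7, 7, 7, 4, 3, 2, 2, 1, 1.
  9 → bin 1 (new)  [load 9/11]
  9 → bin 2 (new)  [load 9/11]
  9 → bin 3 (new)  [load 9/11]
  8 → bin 4 (new)  [load 8/11]
  8 → bin 5 (new)  [load 8/11]
  7 → bin 6 (new)  [load 7/11]
  7 → bin 7 (new)  [load 7/11]
  7 → bin 8 (new)  [load 7/11]
  4 → bin 6  [load 11/11]
  3 → bin 4  [load 11/11]
  2 → bin 1  [load 11/11]
  2 → bin 2  [load 11/11]
  1 → bin 3  [load 10/11]
  1 → bin 3  [load 11/11]
8 bins opened.

8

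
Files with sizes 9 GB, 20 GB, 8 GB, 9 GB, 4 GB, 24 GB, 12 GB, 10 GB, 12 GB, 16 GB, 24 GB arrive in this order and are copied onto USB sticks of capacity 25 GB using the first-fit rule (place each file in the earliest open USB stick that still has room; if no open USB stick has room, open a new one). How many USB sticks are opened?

7

  9 → USB stick 1 (new)  [load 9/25]
  20 → USB stick 2 (new)  [load 20/25]
  8 → USB stick 1  [load 17/25]
  9 → USB stick 3 (new)  [load 9/25]
  4 → USB stick 1  [load 21/25]
  24 → USB stick 4 (new)  [load 24/25]
  12 → USB stick 3  [load 21/25]
  10 → USB stick 5 (new)  [load 10/25]
  12 → USB stick 5  [load 22/25]
  16 → USB stick 6 (new)  [load 16/25]
  24 → USB stick 7 (new)  [load 24/25]
7 USB sticks opened.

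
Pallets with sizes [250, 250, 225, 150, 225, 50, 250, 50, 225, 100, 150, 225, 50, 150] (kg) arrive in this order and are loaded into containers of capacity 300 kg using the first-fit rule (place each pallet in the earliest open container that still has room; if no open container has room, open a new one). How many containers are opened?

  250 → container 1 (new)  [load 250/300]
  250 → container 2 (new)  [load 250/300]
  225 → container 3 (new)  [load 225/300]
  150 → container 4 (new)  [load 150/300]
  225 → container 5 (new)  [load 225/300]
  50 → container 1  [load 300/300]
  250 → container 6 (new)  [load 250/300]
  50 → container 2  [load 300/300]
  225 → container 7 (new)  [load 225/300]
  100 → container 4  [load 250/300]
  150 → container 8 (new)  [load 150/300]
  225 → container 9 (new)  [load 225/300]
  50 → container 3  [load 275/300]
  150 → container 8  [load 300/300]
9 containers opened.

9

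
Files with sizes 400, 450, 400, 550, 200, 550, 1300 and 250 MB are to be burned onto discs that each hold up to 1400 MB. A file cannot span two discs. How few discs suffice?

Total = 1300 + 550 + 550 + 450 + 400 + 400 + 250 + 200 = 4100 MB.
Lower bound: ⌈4100/1400⌉ = 3 discs.
A packing using 3 discs:
  disc 1: 1300 = 1300
  disc 2: 550 + 450 + 400 = 1400
  disc 3: 550 + 400 + 250 + 200 = 1400
This matches the lower bound, so 3 is optimal.

3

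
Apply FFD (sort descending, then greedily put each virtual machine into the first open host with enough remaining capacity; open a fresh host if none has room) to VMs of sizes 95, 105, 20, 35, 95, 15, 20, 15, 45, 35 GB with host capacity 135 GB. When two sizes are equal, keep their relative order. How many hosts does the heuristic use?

Sorted descending: 105, 95, 95, 45, 35, 35, 20, 20, 15, 15.
  105 → host 1 (new)  [load 105/135]
  95 → host 2 (new)  [load 95/135]
  95 → host 3 (new)  [load 95/135]
  45 → host 4 (new)  [load 45/135]
  35 → host 2  [load 130/135]
  35 → host 3  [load 130/135]
  20 → host 1  [load 125/135]
  20 → host 4  [load 65/135]
  15 → host 4  [load 80/135]
  15 → host 4  [load 95/135]
4 hosts opened.

4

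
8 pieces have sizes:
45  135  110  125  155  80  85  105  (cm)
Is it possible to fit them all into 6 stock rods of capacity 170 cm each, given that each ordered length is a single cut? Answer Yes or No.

Yes

A valid assignment using 6 stock rods:
  stock rod 1: 155 = 155
  stock rod 2: 135 = 135
  stock rod 3: 125 + 45 = 170
  stock rod 4: 110 = 110
  stock rod 5: 105 = 105
  stock rod 6: 85 + 80 = 165
Every load is within 170 cm, so 6 stock rods suffice.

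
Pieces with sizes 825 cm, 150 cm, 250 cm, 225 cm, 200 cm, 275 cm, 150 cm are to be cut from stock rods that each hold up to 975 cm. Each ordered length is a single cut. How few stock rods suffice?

Total = 825 + 275 + 250 + 225 + 200 + 150 + 150 = 2075 cm.
Lower bound: ⌈2075/975⌉ = 3 stock rods.
A packing using 3 stock rods:
  stock rod 1: 825 + 150 = 975
  stock rod 2: 275 + 250 + 225 + 200 = 950
  stock rod 3: 150 = 150
This matches the lower bound, so 3 is optimal.

3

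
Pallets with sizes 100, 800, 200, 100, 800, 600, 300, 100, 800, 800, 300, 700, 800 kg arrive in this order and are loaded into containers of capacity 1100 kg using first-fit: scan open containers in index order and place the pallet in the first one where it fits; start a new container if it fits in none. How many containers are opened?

  100 → container 1 (new)  [load 100/1100]
  800 → container 1  [load 900/1100]
  200 → container 1  [load 1100/1100]
  100 → container 2 (new)  [load 100/1100]
  800 → container 2  [load 900/1100]
  600 → container 3 (new)  [load 600/1100]
  300 → container 3  [load 900/1100]
  100 → container 2  [load 1000/1100]
  800 → container 4 (new)  [load 800/1100]
  800 → container 5 (new)  [load 800/1100]
  300 → container 4  [load 1100/1100]
  700 → container 6 (new)  [load 700/1100]
  800 → container 7 (new)  [load 800/1100]
7 containers opened.

7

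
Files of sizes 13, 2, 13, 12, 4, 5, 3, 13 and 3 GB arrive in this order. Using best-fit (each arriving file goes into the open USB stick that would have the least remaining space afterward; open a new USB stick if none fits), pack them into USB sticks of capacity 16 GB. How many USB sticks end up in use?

  13 → USB stick 1 (new)  [load 13/16]
  2 → USB stick 1  [load 15/16]
  13 → USB stick 2 (new)  [load 13/16]
  12 → USB stick 3 (new)  [load 12/16]
  4 → USB stick 3  [load 16/16]
  5 → USB stick 4 (new)  [load 5/16]
  3 → USB stick 2  [load 16/16]
  13 → USB stick 5 (new)  [load 13/16]
  3 → USB stick 5  [load 16/16]
5 USB sticks opened.

5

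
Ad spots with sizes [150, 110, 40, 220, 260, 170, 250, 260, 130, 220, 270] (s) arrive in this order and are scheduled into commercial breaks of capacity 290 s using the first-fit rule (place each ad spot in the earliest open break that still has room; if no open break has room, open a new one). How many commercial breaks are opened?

9

  150 → break 1 (new)  [load 150/290]
  110 → break 1  [load 260/290]
  40 → break 2 (new)  [load 40/290]
  220 → break 2  [load 260/290]
  260 → break 3 (new)  [load 260/290]
  170 → break 4 (new)  [load 170/290]
  250 → break 5 (new)  [load 250/290]
  260 → break 6 (new)  [load 260/290]
  130 → break 7 (new)  [load 130/290]
  220 → break 8 (new)  [load 220/290]
  270 → break 9 (new)  [load 270/290]
9 commercial breaks opened.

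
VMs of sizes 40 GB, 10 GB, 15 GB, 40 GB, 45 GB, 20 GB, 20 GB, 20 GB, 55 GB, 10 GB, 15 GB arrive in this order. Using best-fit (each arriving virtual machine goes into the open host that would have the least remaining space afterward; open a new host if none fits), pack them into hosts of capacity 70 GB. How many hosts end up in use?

5

  40 → host 1 (new)  [load 40/70]
  10 → host 1  [load 50/70]
  15 → host 1  [load 65/70]
  40 → host 2 (new)  [load 40/70]
  45 → host 3 (new)  [load 45/70]
  20 → host 3  [load 65/70]
  20 → host 2  [load 60/70]
  20 → host 4 (new)  [load 20/70]
  55 → host 5 (new)  [load 55/70]
  10 → host 2  [load 70/70]
  15 → host 5  [load 70/70]
5 hosts opened.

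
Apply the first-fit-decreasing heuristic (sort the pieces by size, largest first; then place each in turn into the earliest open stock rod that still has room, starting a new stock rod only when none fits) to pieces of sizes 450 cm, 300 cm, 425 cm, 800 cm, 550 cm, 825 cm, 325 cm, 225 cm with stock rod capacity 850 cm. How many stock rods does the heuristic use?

5

Sorted descending: 825, 800, 550, 450, 425, 325, 300, 225.
  825 → stock rod 1 (new)  [load 825/850]
  800 → stock rod 2 (new)  [load 800/850]
  550 → stock rod 3 (new)  [load 550/850]
  450 → stock rod 4 (new)  [load 450/850]
  425 → stock rod 5 (new)  [load 425/850]
  325 → stock rod 4  [load 775/850]
  300 → stock rod 3  [load 850/850]
  225 → stock rod 5  [load 650/850]
5 stock rods opened.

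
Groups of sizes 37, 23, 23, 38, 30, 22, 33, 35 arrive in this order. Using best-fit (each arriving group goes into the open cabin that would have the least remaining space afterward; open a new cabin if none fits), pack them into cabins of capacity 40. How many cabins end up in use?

  37 → cabin 1 (new)  [load 37/40]
  23 → cabin 2 (new)  [load 23/40]
  23 → cabin 3 (new)  [load 23/40]
  38 → cabin 4 (new)  [load 38/40]
  30 → cabin 5 (new)  [load 30/40]
  22 → cabin 6 (new)  [load 22/40]
  33 → cabin 7 (new)  [load 33/40]
  35 → cabin 8 (new)  [load 35/40]
8 cabins opened.

8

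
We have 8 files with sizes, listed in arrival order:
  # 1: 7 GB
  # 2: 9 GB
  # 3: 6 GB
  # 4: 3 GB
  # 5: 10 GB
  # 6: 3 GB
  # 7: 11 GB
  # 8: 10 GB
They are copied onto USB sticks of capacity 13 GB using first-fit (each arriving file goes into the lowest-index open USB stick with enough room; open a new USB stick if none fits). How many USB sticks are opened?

  7 → USB stick 1 (new)  [load 7/13]
  9 → USB stick 2 (new)  [load 9/13]
  6 → USB stick 1  [load 13/13]
  3 → USB stick 2  [load 12/13]
  10 → USB stick 3 (new)  [load 10/13]
  3 → USB stick 3  [load 13/13]
  11 → USB stick 4 (new)  [load 11/13]
  10 → USB stick 5 (new)  [load 10/13]
5 USB sticks opened.

5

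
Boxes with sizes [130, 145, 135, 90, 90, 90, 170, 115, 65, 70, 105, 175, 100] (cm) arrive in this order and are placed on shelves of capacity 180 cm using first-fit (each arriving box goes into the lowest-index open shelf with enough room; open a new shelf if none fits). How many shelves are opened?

  130 → shelf 1 (new)  [load 130/180]
  145 → shelf 2 (new)  [load 145/180]
  135 → shelf 3 (new)  [load 135/180]
  90 → shelf 4 (new)  [load 90/180]
  90 → shelf 4  [load 180/180]
  90 → shelf 5 (new)  [load 90/180]
  170 → shelf 6 (new)  [load 170/180]
  115 → shelf 7 (new)  [load 115/180]
  65 → shelf 5  [load 155/180]
  70 → shelf 8 (new)  [load 70/180]
  105 → shelf 8  [load 175/180]
  175 → shelf 9 (new)  [load 175/180]
  100 → shelf 10 (new)  [load 100/180]
10 shelves opened.

10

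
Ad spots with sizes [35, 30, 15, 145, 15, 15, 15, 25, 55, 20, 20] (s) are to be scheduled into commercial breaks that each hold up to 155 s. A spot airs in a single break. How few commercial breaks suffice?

Total = 145 + 55 + 35 + 30 + 25 + 20 + 20 + 15 + 15 + 15 + 15 = 390 s.
Lower bound: ⌈390/155⌉ = 3 commercial breaks.
A packing using 3 commercial breaks:
  break 1: 145 = 145
  break 2: 55 + 35 + 30 + 25 = 145
  break 3: 20 + 20 + 15 + 15 + 15 + 15 = 100
This matches the lower bound, so 3 is optimal.

3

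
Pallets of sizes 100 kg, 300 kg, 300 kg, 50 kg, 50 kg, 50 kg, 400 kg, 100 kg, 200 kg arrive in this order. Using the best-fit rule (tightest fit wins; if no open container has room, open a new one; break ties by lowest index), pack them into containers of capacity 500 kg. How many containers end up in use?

  100 → container 1 (new)  [load 100/500]
  300 → container 1  [load 400/500]
  300 → container 2 (new)  [load 300/500]
  50 → container 1  [load 450/500]
  50 → container 1  [load 500/500]
  50 → container 2  [load 350/500]
  400 → container 3 (new)  [load 400/500]
  100 → container 3  [load 500/500]
  200 → container 4 (new)  [load 200/500]
4 containers opened.

4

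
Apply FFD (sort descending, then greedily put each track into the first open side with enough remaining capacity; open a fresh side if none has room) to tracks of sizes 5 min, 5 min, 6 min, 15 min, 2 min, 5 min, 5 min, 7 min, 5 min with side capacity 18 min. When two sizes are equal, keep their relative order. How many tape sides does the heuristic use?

4

Sorted descending: 15, 7, 6, 5, 5, 5, 5, 5, 2.
  15 → side 1 (new)  [load 15/18]
  7 → side 2 (new)  [load 7/18]
  6 → side 2  [load 13/18]
  5 → side 2  [load 18/18]
  5 → side 3 (new)  [load 5/18]
  5 → side 3  [load 10/18]
  5 → side 3  [load 15/18]
  5 → side 4 (new)  [load 5/18]
  2 → side 1  [load 17/18]
4 tape sides opened.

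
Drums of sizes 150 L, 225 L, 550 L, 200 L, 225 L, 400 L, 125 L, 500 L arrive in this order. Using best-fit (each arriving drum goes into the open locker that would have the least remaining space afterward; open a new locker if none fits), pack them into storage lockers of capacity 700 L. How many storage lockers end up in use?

  150 → locker 1 (new)  [load 150/700]
  225 → locker 1  [load 375/700]
  550 → locker 2 (new)  [load 550/700]
  200 → locker 1  [load 575/700]
  225 → locker 3 (new)  [load 225/700]
  400 → locker 3  [load 625/700]
  125 → locker 1  [load 700/700]
  500 → locker 4 (new)  [load 500/700]
4 storage lockers opened.

4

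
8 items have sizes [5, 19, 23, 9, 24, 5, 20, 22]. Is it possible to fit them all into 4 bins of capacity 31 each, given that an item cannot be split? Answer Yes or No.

No

Total = 127; ⌈127/31⌉ = 5.
At least 5 bins are required, but only 4 are allowed.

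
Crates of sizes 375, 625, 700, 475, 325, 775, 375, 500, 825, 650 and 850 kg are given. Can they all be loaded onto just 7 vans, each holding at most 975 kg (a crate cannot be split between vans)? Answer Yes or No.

Total = 6475 kg; ⌈6475/975⌉ = 7.
The bound of 7 does not rule out 7, but exhaustive search shows no assignment into 7 vans of capacity 975 kg exists — the minimum is 8.

No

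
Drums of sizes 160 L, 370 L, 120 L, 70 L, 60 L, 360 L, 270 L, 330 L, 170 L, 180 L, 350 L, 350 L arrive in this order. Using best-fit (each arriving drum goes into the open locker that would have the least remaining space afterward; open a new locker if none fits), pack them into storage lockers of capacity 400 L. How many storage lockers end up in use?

  160 → locker 1 (new)  [load 160/400]
  370 → locker 2 (new)  [load 370/400]
  120 → locker 1  [load 280/400]
  70 → locker 1  [load 350/400]
  60 → locker 3 (new)  [load 60/400]
  360 → locker 4 (new)  [load 360/400]
  270 → locker 3  [load 330/400]
  330 → locker 5 (new)  [load 330/400]
  170 → locker 6 (new)  [load 170/400]
  180 → locker 6  [load 350/400]
  350 → locker 7 (new)  [load 350/400]
  350 → locker 8 (new)  [load 350/400]
8 storage lockers opened.

8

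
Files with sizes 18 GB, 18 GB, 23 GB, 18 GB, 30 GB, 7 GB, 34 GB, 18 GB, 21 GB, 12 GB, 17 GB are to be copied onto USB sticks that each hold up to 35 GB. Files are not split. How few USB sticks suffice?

8

Total = 34 + 30 + 23 + 21 + 18 + 18 + 18 + 18 + 17 + 12 + 7 = 216 GB.
Lower bound: ⌈216/35⌉ = 7 USB sticks.
Also, 8 files each exceed 35/2 GB, and no two of those can share a USB stick, so at least 8 USB sticks are needed.
A packing using 8 USB sticks:
  USB stick 1: 34 = 34
  USB stick 2: 30 = 30
  USB stick 3: 23 + 12 = 35
  USB stick 4: 21 + 7 = 28
  USB stick 5: 18 + 17 = 35
  USB stick 6: 18 = 18
  USB stick 7: 18 = 18
  USB stick 8: 18 = 18
This matches the lower bound, so 8 is optimal.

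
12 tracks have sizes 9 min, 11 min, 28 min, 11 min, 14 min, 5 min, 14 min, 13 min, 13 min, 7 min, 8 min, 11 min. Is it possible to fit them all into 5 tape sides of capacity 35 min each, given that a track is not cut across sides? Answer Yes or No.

A valid assignment using 5 tape sides:
  side 1: 28 + 7 = 35
  side 2: 14 + 14 + 5 = 33
  side 3: 13 + 13 + 9 = 35
  side 4: 11 + 11 + 11 = 33
  side 5: 8 = 8
Every load is within 35 min, so 5 tape sides suffice.

Yes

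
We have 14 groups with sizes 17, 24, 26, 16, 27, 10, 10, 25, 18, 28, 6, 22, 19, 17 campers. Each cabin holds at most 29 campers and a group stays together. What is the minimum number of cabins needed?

Total = 28 + 27 + 26 + 25 + 24 + 22 + 19 + 18 + 17 + 17 + 16 + 10 + 10 + 6 = 265 campers.
Lower bound: ⌈265/29⌉ = 10 cabins.
Also, 11 groups each exceed 29/2 campers, and no two of those can share a cabin, so at least 11 cabins are needed.
A packing using 11 cabins:
  cabin 1: 28 = 28
  cabin 2: 27 = 27
  cabin 3: 26 = 26
  cabin 4: 25 = 25
  cabin 5: 24 = 24
  cabin 6: 22 + 6 = 28
  cabin 7: 19 + 10 = 29
  cabin 8: 18 + 10 = 28
  cabin 9: 17 = 17
  cabin 10: 17 = 17
  cabin 11: 16 = 16
This matches the lower bound, so 11 is optimal.

11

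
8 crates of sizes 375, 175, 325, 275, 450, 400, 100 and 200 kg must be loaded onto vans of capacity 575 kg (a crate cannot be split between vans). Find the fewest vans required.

5

Total = 450 + 400 + 375 + 325 + 275 + 200 + 175 + 100 = 2300 kg.
Lower bound: ⌈2300/575⌉ = 4 vans.
A packing using 5 vans:
  van 1: 450 + 100 = 550
  van 2: 400 + 175 = 575
  van 3: 375 + 200 = 575
  van 4: 325 = 325
  van 5: 275 = 275
No arrangement into 4 vans stays within capacity, so 5 is optimal.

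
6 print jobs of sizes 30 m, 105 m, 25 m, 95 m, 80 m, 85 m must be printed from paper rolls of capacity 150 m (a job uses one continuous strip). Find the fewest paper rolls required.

4

Total = 105 + 95 + 85 + 80 + 30 + 25 = 420 m.
Lower bound: ⌈420/150⌉ = 3 paper rolls.
Also, 4 print jobs each exceed 75 m, and no two of those can share a roll, so at least 4 paper rolls are needed.
A packing using 4 paper rolls:
  roll 1: 105 + 30 = 135
  roll 2: 95 + 25 = 120
  roll 3: 85 = 85
  roll 4: 80 = 80
This matches the lower bound, so 4 is optimal.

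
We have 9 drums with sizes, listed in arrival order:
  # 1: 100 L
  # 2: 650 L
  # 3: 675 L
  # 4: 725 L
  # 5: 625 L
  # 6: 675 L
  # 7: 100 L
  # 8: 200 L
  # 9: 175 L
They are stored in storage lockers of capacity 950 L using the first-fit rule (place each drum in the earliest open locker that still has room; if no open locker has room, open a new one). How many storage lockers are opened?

5

  100 → locker 1 (new)  [load 100/950]
  650 → locker 1  [load 750/950]
  675 → locker 2 (new)  [load 675/950]
  725 → locker 3 (new)  [load 725/950]
  625 → locker 4 (new)  [load 625/950]
  675 → locker 5 (new)  [load 675/950]
  100 → locker 1  [load 850/950]
  200 → locker 2  [load 875/950]
  175 → locker 3  [load 900/950]
5 storage lockers opened.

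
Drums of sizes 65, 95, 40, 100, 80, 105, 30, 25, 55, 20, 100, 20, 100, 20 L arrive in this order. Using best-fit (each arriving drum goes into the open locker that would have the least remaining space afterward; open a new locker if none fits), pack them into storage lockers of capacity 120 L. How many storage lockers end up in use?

  65 → locker 1 (new)  [load 65/120]
  95 → locker 2 (new)  [load 95/120]
  40 → locker 1  [load 105/120]
  100 → locker 3 (new)  [load 100/120]
  80 → locker 4 (new)  [load 80/120]
  105 → locker 5 (new)  [load 105/120]
  30 → locker 4  [load 110/120]
  25 → locker 2  [load 120/120]
  55 → locker 6 (new)  [load 55/120]
  20 → locker 3  [load 120/120]
  100 → locker 7 (new)  [load 100/120]
  20 → locker 7  [load 120/120]
  100 → locker 8 (new)  [load 100/120]
  20 → locker 8  [load 120/120]
8 storage lockers opened.

8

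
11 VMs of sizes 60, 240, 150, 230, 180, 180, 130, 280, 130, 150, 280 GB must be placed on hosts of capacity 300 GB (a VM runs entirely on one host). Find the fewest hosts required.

8

Total = 280 + 280 + 240 + 230 + 180 + 180 + 150 + 150 + 130 + 130 + 60 = 2010 GB.
Lower bound: ⌈2010/300⌉ = 7 hosts.
A packing using 8 hosts:
  host 1: 280 = 280
  host 2: 280 = 280
  host 3: 240 + 60 = 300
  host 4: 230 = 230
  host 5: 180 = 180
  host 6: 180 = 180
  host 7: 150 + 150 = 300
  host 8: 130 + 130 = 260
No arrangement into 7 hosts stays within capacity, so 8 is optimal.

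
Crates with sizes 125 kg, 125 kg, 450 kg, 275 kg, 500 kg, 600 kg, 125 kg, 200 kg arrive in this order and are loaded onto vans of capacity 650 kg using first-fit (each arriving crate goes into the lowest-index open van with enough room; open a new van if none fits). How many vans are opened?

  125 → van 1 (new)  [load 125/650]
  125 → van 1  [load 250/650]
  450 → van 2 (new)  [load 450/650]
  275 → van 1  [load 525/650]
  500 → van 3 (new)  [load 500/650]
  600 → van 4 (new)  [load 600/650]
  125 → van 1  [load 650/650]
  200 → van 2  [load 650/650]
4 vans opened.

4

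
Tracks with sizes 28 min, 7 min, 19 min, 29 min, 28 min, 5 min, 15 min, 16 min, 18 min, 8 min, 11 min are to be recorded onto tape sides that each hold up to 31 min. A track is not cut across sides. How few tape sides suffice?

7

Total = 29 + 28 + 28 + 19 + 18 + 16 + 15 + 11 + 8 + 7 + 5 = 184 min.
Lower bound: ⌈184/31⌉ = 6 tape sides.
A packing using 7 tape sides:
  side 1: 29 = 29
  side 2: 28 = 28
  side 3: 28 = 28
  side 4: 19 + 11 = 30
  side 5: 18 + 8 + 5 = 31
  side 6: 16 + 15 = 31
  side 7: 7 = 7
No arrangement into 6 tape sides stays within capacity, so 7 is optimal.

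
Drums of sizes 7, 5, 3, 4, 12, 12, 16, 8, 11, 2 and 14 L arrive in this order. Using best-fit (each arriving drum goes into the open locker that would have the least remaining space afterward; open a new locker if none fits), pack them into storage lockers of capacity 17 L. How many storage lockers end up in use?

7

  7 → locker 1 (new)  [load 7/17]
  5 → locker 1  [load 12/17]
  3 → locker 1  [load 15/17]
  4 → locker 2 (new)  [load 4/17]
  12 → locker 2  [load 16/17]
  12 → locker 3 (new)  [load 12/17]
  16 → locker 4 (new)  [load 16/17]
  8 → locker 5 (new)  [load 8/17]
  11 → locker 6 (new)  [load 11/17]
  2 → locker 1  [load 17/17]
  14 → locker 7 (new)  [load 14/17]
7 storage lockers opened.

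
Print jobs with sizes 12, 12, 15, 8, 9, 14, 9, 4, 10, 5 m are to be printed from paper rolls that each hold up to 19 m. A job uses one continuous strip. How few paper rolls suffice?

Total = 15 + 14 + 12 + 12 + 10 + 9 + 9 + 8 + 5 + 4 = 98 m.
Lower bound: ⌈98/19⌉ = 6 paper rolls.
A packing using 6 paper rolls:
  roll 1: 15 + 4 = 19
  roll 2: 14 + 5 = 19
  roll 3: 12 = 12
  roll 4: 12 = 12
  roll 5: 10 + 9 = 19
  roll 6: 9 + 8 = 17
This matches the lower bound, so 6 is optimal.

6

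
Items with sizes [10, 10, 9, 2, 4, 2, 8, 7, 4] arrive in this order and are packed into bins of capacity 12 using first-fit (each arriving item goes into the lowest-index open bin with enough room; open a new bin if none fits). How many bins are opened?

5

  10 → bin 1 (new)  [load 10/12]
  10 → bin 2 (new)  [load 10/12]
  9 → bin 3 (new)  [load 9/12]
  2 → bin 1  [load 12/12]
  4 → bin 4 (new)  [load 4/12]
  2 → bin 2  [load 12/12]
  8 → bin 4  [load 12/12]
  7 → bin 5 (new)  [load 7/12]
  4 → bin 5  [load 11/12]
5 bins opened.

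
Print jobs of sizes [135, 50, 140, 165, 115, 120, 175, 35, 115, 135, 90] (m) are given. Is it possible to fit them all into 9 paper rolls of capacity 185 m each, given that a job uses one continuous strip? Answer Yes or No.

Yes

A valid assignment using 9 paper rolls:
  roll 1: 175 = 175
  roll 2: 165 = 165
  roll 3: 140 + 35 = 175
  roll 4: 135 + 50 = 185
  roll 5: 135 = 135
  roll 6: 120 = 120
  roll 7: 115 = 115
  roll 8: 115 = 115
  roll 9: 90 = 90
Every load is within 185 m, so 9 paper rolls suffice.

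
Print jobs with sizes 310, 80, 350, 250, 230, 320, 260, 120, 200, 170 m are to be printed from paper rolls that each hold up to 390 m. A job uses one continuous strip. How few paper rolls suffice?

Total = 350 + 320 + 310 + 260 + 250 + 230 + 200 + 170 + 120 + 80 = 2290 m.
Lower bound: ⌈2290/390⌉ = 6 paper rolls.
Also, 7 print jobs each exceed 195 m, and no two of those can share a roll, so at least 7 paper rolls are needed.
A packing using 7 paper rolls:
  roll 1: 350 = 350
  roll 2: 320 = 320
  roll 3: 310 + 80 = 390
  roll 4: 260 + 120 = 380
  roll 5: 250 = 250
  roll 6: 230 = 230
  roll 7: 200 + 170 = 370
This matches the lower bound, so 7 is optimal.

7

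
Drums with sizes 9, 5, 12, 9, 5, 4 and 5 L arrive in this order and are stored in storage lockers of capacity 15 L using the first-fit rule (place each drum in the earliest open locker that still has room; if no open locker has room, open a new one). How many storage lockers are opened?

  9 → locker 1 (new)  [load 9/15]
  5 → locker 1  [load 14/15]
  12 → locker 2 (new)  [load 12/15]
  9 → locker 3 (new)  [load 9/15]
  5 → locker 3  [load 14/15]
  4 → locker 4 (new)  [load 4/15]
  5 → locker 4  [load 9/15]
4 storage lockers opened.

4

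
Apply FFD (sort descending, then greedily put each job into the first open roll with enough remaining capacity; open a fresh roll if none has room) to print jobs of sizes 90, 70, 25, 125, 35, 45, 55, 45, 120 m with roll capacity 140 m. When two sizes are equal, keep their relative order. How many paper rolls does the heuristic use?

Sorted descending: 125, 120, 90, 70, 55, 45, 45, 35, 25.
  125 → roll 1 (new)  [load 125/140]
  120 → roll 2 (new)  [load 120/140]
  90 → roll 3 (new)  [load 90/140]
  70 → roll 4 (new)  [load 70/140]
  55 → roll 4  [load 125/140]
  45 → roll 3  [load 135/140]
  45 → roll 5 (new)  [load 45/140]
  35 → roll 5  [load 80/140]
  25 → roll 5  [load 105/140]
5 paper rolls opened.

5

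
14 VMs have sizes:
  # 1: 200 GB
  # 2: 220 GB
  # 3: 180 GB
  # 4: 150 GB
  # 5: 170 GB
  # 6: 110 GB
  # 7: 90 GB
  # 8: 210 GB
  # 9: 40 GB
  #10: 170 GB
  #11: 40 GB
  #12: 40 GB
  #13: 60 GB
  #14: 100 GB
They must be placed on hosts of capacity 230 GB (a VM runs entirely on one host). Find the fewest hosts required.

Total = 220 + 210 + 200 + 180 + 170 + 170 + 150 + 110 + 100 + 90 + 60 + 40 + 40 + 40 = 1780 GB.
Lower bound: ⌈1780/230⌉ = 8 hosts.
A packing using 9 hosts:
  host 1: 220 = 220
  host 2: 210 = 210
  host 3: 200 = 200
  host 4: 180 + 40 = 220
  host 5: 170 + 60 = 230
  host 6: 170 + 40 = 210
  host 7: 150 + 40 = 190
  host 8: 110 + 100 = 210
  host 9: 90 = 90
No arrangement into 8 hosts stays within capacity, so 9 is optimal.

9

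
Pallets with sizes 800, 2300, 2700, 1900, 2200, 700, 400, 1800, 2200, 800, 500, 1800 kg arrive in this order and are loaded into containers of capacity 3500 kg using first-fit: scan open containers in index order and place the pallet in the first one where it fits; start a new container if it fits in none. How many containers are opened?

  800 → container 1 (new)  [load 800/3500]
  2300 → container 1  [load 3100/3500]
  2700 → container 2 (new)  [load 2700/3500]
  1900 → container 3 (new)  [load 1900/3500]
  2200 → container 4 (new)  [load 2200/3500]
  700 → container 2  [load 3400/3500]
  400 → container 1  [load 3500/3500]
  1800 → container 5 (new)  [load 1800/3500]
  2200 → container 6 (new)  [load 2200/3500]
  800 → container 3  [load 2700/3500]
  500 → container 3  [load 3200/3500]
  1800 → container 7 (new)  [load 1800/3500]
7 containers opened.

7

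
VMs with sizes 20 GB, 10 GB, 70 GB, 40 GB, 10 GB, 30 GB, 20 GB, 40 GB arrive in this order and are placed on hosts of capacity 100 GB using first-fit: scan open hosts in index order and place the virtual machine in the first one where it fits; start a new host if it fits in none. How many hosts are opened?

  20 → host 1 (new)  [load 20/100]
  10 → host 1  [load 30/100]
  70 → host 1  [load 100/100]
  40 → host 2 (new)  [load 40/100]
  10 → host 2  [load 50/100]
  30 → host 2  [load 80/100]
  20 → host 2  [load 100/100]
  40 → host 3 (new)  [load 40/100]
3 hosts opened.

3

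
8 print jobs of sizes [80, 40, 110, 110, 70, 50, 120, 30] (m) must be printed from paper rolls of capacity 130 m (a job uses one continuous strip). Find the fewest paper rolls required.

6

Total = 120 + 110 + 110 + 80 + 70 + 50 + 40 + 30 = 610 m.
Lower bound: ⌈610/130⌉ = 5 paper rolls.
A packing using 6 paper rolls:
  roll 1: 120 = 120
  roll 2: 110 = 110
  roll 3: 110 = 110
  roll 4: 80 + 50 = 130
  roll 5: 70 + 40 = 110
  roll 6: 30 = 30
No arrangement into 5 paper rolls stays within capacity, so 6 is optimal.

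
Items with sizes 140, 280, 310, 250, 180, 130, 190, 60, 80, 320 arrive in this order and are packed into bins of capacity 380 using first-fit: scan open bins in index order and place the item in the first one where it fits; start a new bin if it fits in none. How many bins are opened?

  140 → bin 1 (new)  [load 140/380]
  280 → bin 2 (new)  [load 280/380]
  310 → bin 3 (new)  [load 310/380]
  250 → bin 4 (new)  [load 250/380]
  180 → bin 1  [load 320/380]
  130 → bin 4  [load 380/380]
  190 → bin 5 (new)  [load 190/380]
  60 → bin 1  [load 380/380]
  80 → bin 2  [load 360/380]
  320 → bin 6 (new)  [load 320/380]
6 bins opened.

6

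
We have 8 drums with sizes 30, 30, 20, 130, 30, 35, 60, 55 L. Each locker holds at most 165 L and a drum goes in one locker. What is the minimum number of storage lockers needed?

Total = 130 + 60 + 55 + 35 + 30 + 30 + 30 + 20 = 390 L.
Lower bound: ⌈390/165⌉ = 3 storage lockers.
A packing using 3 storage lockers:
  locker 1: 130 + 35 = 165
  locker 2: 60 + 55 + 30 + 20 = 165
  locker 3: 30 + 30 = 60
This matches the lower bound, so 3 is optimal.

3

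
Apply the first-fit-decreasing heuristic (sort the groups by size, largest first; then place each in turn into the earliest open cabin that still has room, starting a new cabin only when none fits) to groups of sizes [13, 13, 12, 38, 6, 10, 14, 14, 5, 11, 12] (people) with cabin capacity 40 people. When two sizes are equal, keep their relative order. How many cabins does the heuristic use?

4

Sorted descending: 38, 14, 14, 13, 13, 12, 12, 11, 10, 6, 5.
  38 → cabin 1 (new)  [load 38/40]
  14 → cabin 2 (new)  [load 14/40]
  14 → cabin 2  [load 28/40]
  13 → cabin 3 (new)  [load 13/40]
  13 → cabin 3  [load 26/40]
  12 → cabin 2  [load 40/40]
  12 → cabin 3  [load 38/40]
  11 → cabin 4 (new)  [load 11/40]
  10 → cabin 4  [load 21/40]
  6 → cabin 4  [load 27/40]
  5 → cabin 4  [load 32/40]
4 cabins opened.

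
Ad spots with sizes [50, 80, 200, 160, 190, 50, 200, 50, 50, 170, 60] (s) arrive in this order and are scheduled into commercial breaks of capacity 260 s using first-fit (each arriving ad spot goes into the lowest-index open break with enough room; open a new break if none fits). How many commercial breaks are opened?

  50 → break 1 (new)  [load 50/260]
  80 → break 1  [load 130/260]
  200 → break 2 (new)  [load 200/260]
  160 → break 3 (new)  [load 160/260]
  190 → break 4 (new)  [load 190/260]
  50 → break 1  [load 180/260]
  200 → break 5 (new)  [load 200/260]
  50 → break 1  [load 230/260]
  50 → break 2  [load 250/260]
  170 → break 6 (new)  [load 170/260]
  60 → break 3  [load 220/260]
6 commercial breaks opened.

6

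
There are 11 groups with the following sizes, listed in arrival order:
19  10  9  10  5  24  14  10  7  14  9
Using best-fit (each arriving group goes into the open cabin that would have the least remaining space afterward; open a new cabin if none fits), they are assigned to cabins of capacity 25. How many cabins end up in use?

6

  19 → cabin 1 (new)  [load 19/25]
  10 → cabin 2 (new)  [load 10/25]
  9 → cabin 2  [load 19/25]
  10 → cabin 3 (new)  [load 10/25]
  5 → cabin 1  [load 24/25]
  24 → cabin 4 (new)  [load 24/25]
  14 → cabin 3  [load 24/25]
  10 → cabin 5 (new)  [load 10/25]
  7 → cabin 5  [load 17/25]
  14 → cabin 6 (new)  [load 14/25]
  9 → cabin 6  [load 23/25]
6 cabins opened.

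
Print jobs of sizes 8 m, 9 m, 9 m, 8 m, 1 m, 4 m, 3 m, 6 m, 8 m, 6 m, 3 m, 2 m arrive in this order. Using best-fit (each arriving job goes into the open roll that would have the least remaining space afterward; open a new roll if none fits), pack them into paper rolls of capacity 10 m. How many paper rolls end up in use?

  8 → roll 1 (new)  [load 8/10]
  9 → roll 2 (new)  [load 9/10]
  9 → roll 3 (new)  [load 9/10]
  8 → roll 4 (new)  [load 8/10]
  1 → roll 2  [load 10/10]
  4 → roll 5 (new)  [load 4/10]
  3 → roll 5  [load 7/10]
  6 → roll 6 (new)  [load 6/10]
  8 → roll 7 (new)  [load 8/10]
  6 → roll 8 (new)  [load 6/10]
  3 → roll 5  [load 10/10]
  2 → roll 1  [load 10/10]
8 paper rolls opened.

8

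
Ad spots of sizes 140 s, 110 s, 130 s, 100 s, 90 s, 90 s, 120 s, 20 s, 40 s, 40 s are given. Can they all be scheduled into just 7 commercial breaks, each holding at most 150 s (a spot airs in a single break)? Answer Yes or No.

Yes

A valid assignment using 7 commercial breaks:
  break 1: 140 = 140
  break 2: 130 + 20 = 150
  break 3: 120 = 120
  break 4: 110 + 40 = 150
  break 5: 100 + 40 = 140
  break 6: 90 = 90
  break 7: 90 = 90
Every load is within 150 s, so 7 commercial breaks suffice.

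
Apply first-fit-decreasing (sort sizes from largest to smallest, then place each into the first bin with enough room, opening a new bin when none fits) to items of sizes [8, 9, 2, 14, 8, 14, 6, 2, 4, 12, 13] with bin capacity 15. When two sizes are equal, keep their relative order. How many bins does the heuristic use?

7

Sorted descending: 14, 14, 13, 12, 9, 8, 8, 6, 4, 2, 2.
  14 → bin 1 (new)  [load 14/15]
  14 → bin 2 (new)  [load 14/15]
  13 → bin 3 (new)  [load 13/15]
  12 → bin 4 (new)  [load 12/15]
  9 → bin 5 (new)  [load 9/15]
  8 → bin 6 (new)  [load 8/15]
  8 → bin 7 (new)  [load 8/15]
  6 → bin 5  [load 15/15]
  4 → bin 6  [load 12/15]
  2 → bin 3  [load 15/15]
  2 → bin 4  [load 14/15]
7 bins opened.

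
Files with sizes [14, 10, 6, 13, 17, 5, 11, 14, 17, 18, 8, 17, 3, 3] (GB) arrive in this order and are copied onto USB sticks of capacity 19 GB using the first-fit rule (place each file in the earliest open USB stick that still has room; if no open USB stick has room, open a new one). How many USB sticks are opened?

  14 → USB stick 1 (new)  [load 14/19]
  10 → USB stick 2 (new)  [load 10/19]
  6 → USB stick 2  [load 16/19]
  13 → USB stick 3 (new)  [load 13/19]
  17 → USB stick 4 (new)  [load 17/19]
  5 → USB stick 1  [load 19/19]
  11 → USB stick 5 (new)  [load 11/19]
  14 → USB stick 6 (new)  [load 14/19]
  17 → USB stick 7 (new)  [load 17/19]
  18 → USB stick 8 (new)  [load 18/19]
  8 → USB stick 5  [load 19/19]
  17 → USB stick 9 (new)  [load 17/19]
  3 → USB stick 2  [load 19/19]
  3 → USB stick 3  [load 16/19]
9 USB sticks opened.

9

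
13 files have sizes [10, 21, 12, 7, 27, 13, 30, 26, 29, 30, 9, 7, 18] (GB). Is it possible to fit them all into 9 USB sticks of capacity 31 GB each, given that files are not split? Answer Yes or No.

A valid assignment using 9 USB sticks:
  USB stick 1: 30 = 30
  USB stick 2: 30 = 30
  USB stick 3: 29 = 29
  USB stick 4: 27 = 27
  USB stick 5: 26 = 26
  USB stick 6: 21 + 10 = 31
  USB stick 7: 18 + 13 = 31
  USB stick 8: 12 + 9 + 7 = 28
  USB stick 9: 7 = 7
Every load is within 31 GB, so 9 USB sticks suffice.

Yes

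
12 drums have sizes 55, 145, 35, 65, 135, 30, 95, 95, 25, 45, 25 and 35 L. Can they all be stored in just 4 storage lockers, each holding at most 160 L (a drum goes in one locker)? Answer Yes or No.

No

Total = 785 L; ⌈785/160⌉ = 5.
At least 5 storage lockers are required, but only 4 are allowed.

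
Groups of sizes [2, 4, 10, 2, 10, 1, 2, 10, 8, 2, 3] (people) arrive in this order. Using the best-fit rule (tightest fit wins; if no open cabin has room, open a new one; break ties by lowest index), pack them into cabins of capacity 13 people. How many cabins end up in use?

5

  2 → cabin 1 (new)  [load 2/13]
  4 → cabin 1  [load 6/13]
  10 → cabin 2 (new)  [load 10/13]
  2 → cabin 2  [load 12/13]
  10 → cabin 3 (new)  [load 10/13]
  1 → cabin 2  [load 13/13]
  2 → cabin 3  [load 12/13]
  10 → cabin 4 (new)  [load 10/13]
  8 → cabin 5 (new)  [load 8/13]
  2 → cabin 4  [load 12/13]
  3 → cabin 5  [load 11/13]
5 cabins opened.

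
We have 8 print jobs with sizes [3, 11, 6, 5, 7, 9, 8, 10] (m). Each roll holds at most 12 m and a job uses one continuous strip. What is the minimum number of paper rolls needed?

6

Total = 11 + 10 + 9 + 8 + 7 + 6 + 5 + 3 = 59 m.
Lower bound: ⌈59/12⌉ = 5 paper rolls.
A packing using 6 paper rolls:
  roll 1: 11 = 11
  roll 2: 10 = 10
  roll 3: 9 + 3 = 12
  roll 4: 8 = 8
  roll 5: 7 + 5 = 12
  roll 6: 6 = 6
No arrangement into 5 paper rolls stays within capacity, so 6 is optimal.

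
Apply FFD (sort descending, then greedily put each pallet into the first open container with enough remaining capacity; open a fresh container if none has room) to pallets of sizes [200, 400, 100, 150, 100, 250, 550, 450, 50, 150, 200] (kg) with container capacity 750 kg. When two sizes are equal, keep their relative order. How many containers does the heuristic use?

Sorted descending: 550, 450, 400, 250, 200, 200, 150, 150, 100, 100, 50.
  550 → container 1 (new)  [load 550/750]
  450 → container 2 (new)  [load 450/750]
  400 → container 3 (new)  [load 400/750]
  250 → container 2  [load 700/750]
  200 → container 1  [load 750/750]
  200 → container 3  [load 600/750]
  150 → container 3  [load 750/750]
  150 → container 4 (new)  [load 150/750]
  100 → container 4  [load 250/750]
  100 → container 4  [load 350/750]
  50 → container 2  [load 750/750]
4 containers opened.

4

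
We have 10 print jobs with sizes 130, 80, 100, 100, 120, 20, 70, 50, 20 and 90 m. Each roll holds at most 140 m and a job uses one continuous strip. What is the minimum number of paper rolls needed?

Total = 130 + 120 + 100 + 100 + 90 + 80 + 70 + 50 + 20 + 20 = 780 m.
Lower bound: ⌈780/140⌉ = 6 paper rolls.
A packing using 7 paper rolls:
  roll 1: 130 = 130
  roll 2: 120 + 20 = 140
  roll 3: 100 + 20 = 120
  roll 4: 100 = 100
  roll 5: 90 + 50 = 140
  roll 6: 80 = 80
  roll 7: 70 = 70
No arrangement into 6 paper rolls stays within capacity, so 7 is optimal.

7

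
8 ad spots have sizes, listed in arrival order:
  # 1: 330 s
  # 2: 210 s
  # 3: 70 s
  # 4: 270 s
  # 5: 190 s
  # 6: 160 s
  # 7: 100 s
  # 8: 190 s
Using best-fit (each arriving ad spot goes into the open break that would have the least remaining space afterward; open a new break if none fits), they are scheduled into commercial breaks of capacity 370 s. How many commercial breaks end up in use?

5

  330 → break 1 (new)  [load 330/370]
  210 → break 2 (new)  [load 210/370]
  70 → break 2  [load 280/370]
  270 → break 3 (new)  [load 270/370]
  190 → break 4 (new)  [load 190/370]
  160 → break 4  [load 350/370]
  100 → break 3  [load 370/370]
  190 → break 5 (new)  [load 190/370]
5 commercial breaks opened.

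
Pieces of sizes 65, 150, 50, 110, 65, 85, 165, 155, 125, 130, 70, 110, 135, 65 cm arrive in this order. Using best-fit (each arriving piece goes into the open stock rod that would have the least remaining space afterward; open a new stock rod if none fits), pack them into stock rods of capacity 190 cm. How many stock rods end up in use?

10

  65 → stock rod 1 (new)  [load 65/190]
  150 → stock rod 2 (new)  [load 150/190]
  50 → stock rod 1  [load 115/190]
  110 → stock rod 3 (new)  [load 110/190]
  65 → stock rod 1  [load 180/190]
  85 → stock rod 4 (new)  [load 85/190]
  165 → stock rod 5 (new)  [load 165/190]
  155 → stock rod 6 (new)  [load 155/190]
  125 → stock rod 7 (new)  [load 125/190]
  130 → stock rod 8 (new)  [load 130/190]
  70 → stock rod 3  [load 180/190]
  110 → stock rod 9 (new)  [load 110/190]
  135 → stock rod 10 (new)  [load 135/190]
  65 → stock rod 7  [load 190/190]
10 stock rods opened.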